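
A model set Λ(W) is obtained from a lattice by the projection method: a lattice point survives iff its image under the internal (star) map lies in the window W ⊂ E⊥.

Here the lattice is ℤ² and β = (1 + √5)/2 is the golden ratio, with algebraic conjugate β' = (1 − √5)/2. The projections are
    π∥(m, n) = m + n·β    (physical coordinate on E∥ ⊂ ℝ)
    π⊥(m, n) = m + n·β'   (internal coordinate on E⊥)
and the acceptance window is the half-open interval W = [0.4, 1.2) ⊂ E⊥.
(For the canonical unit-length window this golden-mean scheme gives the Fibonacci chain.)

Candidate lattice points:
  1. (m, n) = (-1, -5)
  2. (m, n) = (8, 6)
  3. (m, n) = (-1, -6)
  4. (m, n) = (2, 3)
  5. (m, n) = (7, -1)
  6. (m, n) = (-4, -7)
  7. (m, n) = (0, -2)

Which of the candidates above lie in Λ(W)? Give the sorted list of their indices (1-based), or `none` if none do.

none

Numerically β ≈ 1.618034 and β' = −1/β ≈ -0.618034.
[1] lift (-1,-5): star map gives 2.090170; window check 0.4 ≤ 2.090170 < 1.2 is false → out
[2] lift (8,6): star map gives 4.291796; window check 0.4 ≤ 4.291796 < 1.2 is false → out
[3] lift (-1,-6): star map gives 2.708204; window check 0.4 ≤ 2.708204 < 1.2 is false → out
[4] lift (2,3): star map gives 0.145898; window check 0.4 ≤ 0.145898 < 1.2 is false → out
[5] lift (7,-1): star map gives 7.618034; window check 0.4 ≤ 7.618034 < 1.2 is false → out
[6] lift (-4,-7): star map gives 0.326238; window check 0.4 ≤ 0.326238 < 1.2 is false → out
[7] lift (0,-2): star map gives 1.236068; window check 0.4 ≤ 1.236068 < 1.2 is false → out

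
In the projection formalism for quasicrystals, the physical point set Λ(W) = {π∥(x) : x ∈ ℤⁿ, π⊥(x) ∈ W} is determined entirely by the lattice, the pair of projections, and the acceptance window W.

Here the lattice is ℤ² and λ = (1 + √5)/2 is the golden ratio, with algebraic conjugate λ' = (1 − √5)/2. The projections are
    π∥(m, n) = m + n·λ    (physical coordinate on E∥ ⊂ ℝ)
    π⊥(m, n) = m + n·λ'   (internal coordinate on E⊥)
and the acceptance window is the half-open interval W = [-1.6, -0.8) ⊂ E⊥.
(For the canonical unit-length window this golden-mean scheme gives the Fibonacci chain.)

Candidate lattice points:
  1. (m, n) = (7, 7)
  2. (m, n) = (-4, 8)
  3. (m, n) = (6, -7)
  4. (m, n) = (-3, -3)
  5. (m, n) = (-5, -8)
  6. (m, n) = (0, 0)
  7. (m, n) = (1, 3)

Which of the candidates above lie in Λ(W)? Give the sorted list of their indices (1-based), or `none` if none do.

4, 7

Compute λ' = (1−√5)/2 = -0.61803, so π⊥(m,n) = m -0.61803·n.
#1 (7,7): internal coord 7 + (7)·λ' = +2.67376; +2.67376 ∉ [-1.6, -0.8) → out
#2 (-4,8): internal coord -4 + (8)·λ' = -8.94427; -8.94427 ∉ [-1.6, -0.8) → out
#3 (6,-7): internal coord 6 + (-7)·λ' = +10.32624; +10.32624 ∉ [-1.6, -0.8) → out
#4 (-3,-3): internal coord -3 + (-3)·λ' = -1.14590; -1.14590 ∈ [-1.6, -0.8) → IN Λ
#5 (-5,-8): internal coord -5 + (-8)·λ' = -0.05573; -0.05573 ∉ [-1.6, -0.8) → out
#6 (0,0): internal coord 0 + (0)·λ' = +0.00000; +0.00000 ∉ [-1.6, -0.8) → out
#7 (1,3): internal coord 1 + (3)·λ' = -0.85410; -0.85410 ∈ [-1.6, -0.8) → IN Λ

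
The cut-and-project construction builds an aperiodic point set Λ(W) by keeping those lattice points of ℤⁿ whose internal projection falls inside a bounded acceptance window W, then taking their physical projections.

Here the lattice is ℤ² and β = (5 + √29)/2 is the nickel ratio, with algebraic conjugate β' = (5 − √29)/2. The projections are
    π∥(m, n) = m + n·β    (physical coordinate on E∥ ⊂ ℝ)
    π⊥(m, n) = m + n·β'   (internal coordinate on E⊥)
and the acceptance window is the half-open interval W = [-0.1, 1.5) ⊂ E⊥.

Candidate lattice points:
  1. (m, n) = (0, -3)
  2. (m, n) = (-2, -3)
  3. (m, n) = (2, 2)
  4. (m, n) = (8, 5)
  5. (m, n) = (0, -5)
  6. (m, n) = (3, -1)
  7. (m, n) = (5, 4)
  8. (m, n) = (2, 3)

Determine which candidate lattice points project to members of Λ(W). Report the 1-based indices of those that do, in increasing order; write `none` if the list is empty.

Numerically β ≈ 5.19258 and β' = −1/β ≈ -0.19258.
#1 (0,-3): internal coord 0 + (-3)·β' = +0.57775; +0.57775 ∈ [-0.1, 1.5) → IN Λ
#2 (-2,-3): internal coord -2 + (-3)·β' = -1.42225; -1.42225 ∉ [-0.1, 1.5) → out
#3 (2,2): internal coord 2 + (2)·β' = +1.61484; +1.61484 ∉ [-0.1, 1.5) → out
#4 (8,5): internal coord 8 + (5)·β' = +7.03709; +7.03709 ∉ [-0.1, 1.5) → out
#5 (0,-5): internal coord 0 + (-5)·β' = +0.96291; +0.96291 ∈ [-0.1, 1.5) → IN Λ
#6 (3,-1): internal coord 3 + (-1)·β' = +3.19258; +3.19258 ∉ [-0.1, 1.5) → out
#7 (5,4): internal coord 5 + (4)·β' = +4.22967; +4.22967 ∉ [-0.1, 1.5) → out
#8 (2,3): internal coord 2 + (3)·β' = +1.42225; +1.42225 ∈ [-0.1, 1.5) → IN Λ

1, 5, 8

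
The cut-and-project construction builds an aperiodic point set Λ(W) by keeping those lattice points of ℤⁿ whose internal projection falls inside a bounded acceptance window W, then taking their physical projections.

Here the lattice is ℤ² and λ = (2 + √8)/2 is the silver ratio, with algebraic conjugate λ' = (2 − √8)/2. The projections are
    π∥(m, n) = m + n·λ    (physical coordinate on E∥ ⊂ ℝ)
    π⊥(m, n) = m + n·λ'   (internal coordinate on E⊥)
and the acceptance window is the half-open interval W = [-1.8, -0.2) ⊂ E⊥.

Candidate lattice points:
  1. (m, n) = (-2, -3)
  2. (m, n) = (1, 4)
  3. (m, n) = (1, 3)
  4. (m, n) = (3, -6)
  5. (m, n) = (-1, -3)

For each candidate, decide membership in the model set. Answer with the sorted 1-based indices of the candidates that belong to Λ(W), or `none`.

Numerically λ ≈ 2.414214 and λ' = −1/λ ≈ -0.414214.
[1] lift (-2,-3): star map gives -0.757359; window check -1.8 ≤ -0.757359 < -0.2 is true → IN Λ
[2] lift (1,4): star map gives -0.656854; window check -1.8 ≤ -0.656854 < -0.2 is true → IN Λ
[3] lift (1,3): star map gives -0.242641; window check -1.8 ≤ -0.242641 < -0.2 is true → IN Λ
[4] lift (3,-6): star map gives 5.485281; window check -1.8 ≤ 5.485281 < -0.2 is false → out
[5] lift (-1,-3): star map gives 0.242641; window check -1.8 ≤ 0.242641 < -0.2 is false → out

1, 2, 3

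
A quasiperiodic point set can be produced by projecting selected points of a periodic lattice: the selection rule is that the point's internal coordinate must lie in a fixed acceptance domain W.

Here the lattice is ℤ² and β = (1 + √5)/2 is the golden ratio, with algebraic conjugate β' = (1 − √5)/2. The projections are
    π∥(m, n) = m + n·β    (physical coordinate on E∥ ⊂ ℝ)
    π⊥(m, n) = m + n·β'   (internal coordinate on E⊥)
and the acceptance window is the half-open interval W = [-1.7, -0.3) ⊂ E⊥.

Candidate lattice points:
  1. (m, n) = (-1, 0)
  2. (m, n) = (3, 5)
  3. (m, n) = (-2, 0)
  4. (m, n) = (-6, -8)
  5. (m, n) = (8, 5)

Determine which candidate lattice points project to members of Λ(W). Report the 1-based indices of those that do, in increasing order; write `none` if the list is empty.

1, 4

Compute β' = (1−√5)/2 = -0.6180, so π⊥(m,n) = m -0.6180·n.
#1 (-1,0): internal coord -1 + (0)·β' = -1.0000; -1.0000 ∈ [-1.7, -0.3) → IN Λ
#2 (3,5): internal coord 3 + (5)·β' = -0.0902; -0.0902 ∉ [-1.7, -0.3) → out
#3 (-2,0): internal coord -2 + (0)·β' = -2.0000; -2.0000 ∉ [-1.7, -0.3) → out
#4 (-6,-8): internal coord -6 + (-8)·β' = -1.0557; -1.0557 ∈ [-1.7, -0.3) → IN Λ
#5 (8,5): internal coord 8 + (5)·β' = +4.9098; +4.9098 ∉ [-1.7, -0.3) → out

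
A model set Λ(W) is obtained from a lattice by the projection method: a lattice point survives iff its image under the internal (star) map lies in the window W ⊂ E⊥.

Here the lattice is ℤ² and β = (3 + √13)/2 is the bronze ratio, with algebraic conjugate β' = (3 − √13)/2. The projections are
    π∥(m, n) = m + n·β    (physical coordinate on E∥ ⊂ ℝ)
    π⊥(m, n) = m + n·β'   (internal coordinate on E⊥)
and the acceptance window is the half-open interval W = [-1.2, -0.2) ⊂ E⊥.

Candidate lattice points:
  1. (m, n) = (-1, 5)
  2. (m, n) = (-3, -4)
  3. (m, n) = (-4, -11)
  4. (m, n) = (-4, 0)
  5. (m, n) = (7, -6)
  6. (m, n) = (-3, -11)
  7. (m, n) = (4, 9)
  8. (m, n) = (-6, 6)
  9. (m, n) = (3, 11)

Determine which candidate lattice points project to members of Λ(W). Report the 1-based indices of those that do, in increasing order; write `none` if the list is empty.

Compute β' = (3−√13)/2 = -0.3028, so π⊥(m,n) = m -0.3028·n.
candidate 1: (m,n)=(-1,5) → π∥ = -1+5·β ≈ 15.5139, π⊥ = -1+5·β' ≈ -2.5139 ∉ [-1.2, -0.2) ⇒ out
candidate 2: (m,n)=(-3,-4) → π∥ = -3-4·β ≈ -16.2111, π⊥ = -3-4·β' ≈ -1.7889 ∉ [-1.2, -0.2) ⇒ out
candidate 3: (m,n)=(-4,-11) → π∥ = -4-11·β ≈ -40.3305, π⊥ = -4-11·β' ≈ -0.6695 ∈ [-1.2, -0.2) ⇒ IN Λ
candidate 4: (m,n)=(-4,0) → π∥ = -4+0·β ≈ -4.0000, π⊥ = -4+0·β' ≈ -4.0000 ∉ [-1.2, -0.2) ⇒ out
candidate 5: (m,n)=(7,-6) → π∥ = 7-6·β ≈ -12.8167, π⊥ = 7-6·β' ≈ 8.8167 ∉ [-1.2, -0.2) ⇒ out
candidate 6: (m,n)=(-3,-11) → π∥ = -3-11·β ≈ -39.3305, π⊥ = -3-11·β' ≈ 0.3305 ∉ [-1.2, -0.2) ⇒ out
candidate 7: (m,n)=(4,9) → π∥ = 4+9·β ≈ 33.7250, π⊥ = 4+9·β' ≈ 1.2750 ∉ [-1.2, -0.2) ⇒ out
candidate 8: (m,n)=(-6,6) → π∥ = -6+6·β ≈ 13.8167, π⊥ = -6+6·β' ≈ -7.8167 ∉ [-1.2, -0.2) ⇒ out
candidate 9: (m,n)=(3,11) → π∥ = 3+11·β ≈ 39.3305, π⊥ = 3+11·β' ≈ -0.3305 ∈ [-1.2, -0.2) ⇒ IN Λ

3, 9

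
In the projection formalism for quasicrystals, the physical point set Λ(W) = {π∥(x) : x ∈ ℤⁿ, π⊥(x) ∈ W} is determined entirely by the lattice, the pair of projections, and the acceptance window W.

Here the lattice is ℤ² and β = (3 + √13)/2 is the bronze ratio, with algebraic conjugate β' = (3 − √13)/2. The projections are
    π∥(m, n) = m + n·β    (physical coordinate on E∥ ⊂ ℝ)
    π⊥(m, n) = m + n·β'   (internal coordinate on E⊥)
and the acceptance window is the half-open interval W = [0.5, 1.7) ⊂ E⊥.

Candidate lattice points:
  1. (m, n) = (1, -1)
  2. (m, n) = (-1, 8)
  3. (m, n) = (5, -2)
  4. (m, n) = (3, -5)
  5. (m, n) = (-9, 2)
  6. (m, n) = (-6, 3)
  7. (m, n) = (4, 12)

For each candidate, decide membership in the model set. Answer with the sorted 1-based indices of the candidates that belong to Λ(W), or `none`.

Numerically β ≈ 3.302776 and β' = −1/β ≈ -0.302776.
candidate 1: (m,n)=(1,-1) → π∥ = 1-1·β ≈ -2.302776, π⊥ = 1-1·β' ≈ 1.302776 ∈ [0.5, 1.7) ⇒ IN Λ
candidate 2: (m,n)=(-1,8) → π∥ = -1+8·β ≈ 25.422205, π⊥ = -1+8·β' ≈ -3.422205 ∉ [0.5, 1.7) ⇒ out
candidate 3: (m,n)=(5,-2) → π∥ = 5-2·β ≈ -1.605551, π⊥ = 5-2·β' ≈ 5.605551 ∉ [0.5, 1.7) ⇒ out
candidate 4: (m,n)=(3,-5) → π∥ = 3-5·β ≈ -13.513878, π⊥ = 3-5·β' ≈ 4.513878 ∉ [0.5, 1.7) ⇒ out
candidate 5: (m,n)=(-9,2) → π∥ = -9+2·β ≈ -2.394449, π⊥ = -9+2·β' ≈ -9.605551 ∉ [0.5, 1.7) ⇒ out
candidate 6: (m,n)=(-6,3) → π∥ = -6+3·β ≈ 3.908327, π⊥ = -6+3·β' ≈ -6.908327 ∉ [0.5, 1.7) ⇒ out
candidate 7: (m,n)=(4,12) → π∥ = 4+12·β ≈ 43.633308, π⊥ = 4+12·β' ≈ 0.366692 ∉ [0.5, 1.7) ⇒ out

1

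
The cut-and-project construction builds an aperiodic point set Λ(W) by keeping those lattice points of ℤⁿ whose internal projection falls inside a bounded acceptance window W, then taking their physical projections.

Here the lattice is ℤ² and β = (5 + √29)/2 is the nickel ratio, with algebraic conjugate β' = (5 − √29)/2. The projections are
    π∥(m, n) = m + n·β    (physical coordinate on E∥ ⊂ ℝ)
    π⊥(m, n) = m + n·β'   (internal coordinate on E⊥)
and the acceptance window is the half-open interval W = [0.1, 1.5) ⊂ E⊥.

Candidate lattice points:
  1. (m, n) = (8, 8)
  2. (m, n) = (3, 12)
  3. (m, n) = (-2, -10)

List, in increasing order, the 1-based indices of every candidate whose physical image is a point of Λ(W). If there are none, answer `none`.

2

Numerically β ≈ 5.19258 and β' = −1/β ≈ -0.19258.
candidate 1: (m,n)=(8,8) → π∥ = 8+8·β ≈ 49.54066, π⊥ = 8+8·β' ≈ 6.45934 ∉ [0.1, 1.5) ⇒ out
candidate 2: (m,n)=(3,12) → π∥ = 3+12·β ≈ 65.31099, π⊥ = 3+12·β' ≈ 0.68901 ∈ [0.1, 1.5) ⇒ IN Λ
candidate 3: (m,n)=(-2,-10) → π∥ = -2-10·β ≈ -53.92582, π⊥ = -2-10·β' ≈ -0.07418 ∉ [0.1, 1.5) ⇒ out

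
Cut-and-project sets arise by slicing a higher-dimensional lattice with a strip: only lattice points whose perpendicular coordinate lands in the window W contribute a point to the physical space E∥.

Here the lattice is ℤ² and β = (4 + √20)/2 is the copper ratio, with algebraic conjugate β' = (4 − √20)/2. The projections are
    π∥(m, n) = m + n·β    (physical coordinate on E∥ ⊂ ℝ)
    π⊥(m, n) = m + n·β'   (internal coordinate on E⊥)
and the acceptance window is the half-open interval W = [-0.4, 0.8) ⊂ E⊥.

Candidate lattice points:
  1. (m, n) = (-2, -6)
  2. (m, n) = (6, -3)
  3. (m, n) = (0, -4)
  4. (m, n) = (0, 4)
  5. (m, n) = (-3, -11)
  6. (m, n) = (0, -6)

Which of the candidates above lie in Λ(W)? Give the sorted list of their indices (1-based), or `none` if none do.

Numerically β ≈ 4.2361 and β' = −1/β ≈ -0.2361.
[1] lift (-2,-6): star map gives -0.5836; window check -0.4 ≤ -0.5836 < 0.8 is false → out
[2] lift (6,-3): star map gives 6.7082; window check -0.4 ≤ 6.7082 < 0.8 is false → out
[3] lift (0,-4): star map gives 0.9443; window check -0.4 ≤ 0.9443 < 0.8 is false → out
[4] lift (0,4): star map gives -0.9443; window check -0.4 ≤ -0.9443 < 0.8 is false → out
[5] lift (-3,-11): star map gives -0.4033; window check -0.4 ≤ -0.4033 < 0.8 is false → out
[6] lift (0,-6): star map gives 1.4164; window check -0.4 ≤ 1.4164 < 0.8 is false → out

none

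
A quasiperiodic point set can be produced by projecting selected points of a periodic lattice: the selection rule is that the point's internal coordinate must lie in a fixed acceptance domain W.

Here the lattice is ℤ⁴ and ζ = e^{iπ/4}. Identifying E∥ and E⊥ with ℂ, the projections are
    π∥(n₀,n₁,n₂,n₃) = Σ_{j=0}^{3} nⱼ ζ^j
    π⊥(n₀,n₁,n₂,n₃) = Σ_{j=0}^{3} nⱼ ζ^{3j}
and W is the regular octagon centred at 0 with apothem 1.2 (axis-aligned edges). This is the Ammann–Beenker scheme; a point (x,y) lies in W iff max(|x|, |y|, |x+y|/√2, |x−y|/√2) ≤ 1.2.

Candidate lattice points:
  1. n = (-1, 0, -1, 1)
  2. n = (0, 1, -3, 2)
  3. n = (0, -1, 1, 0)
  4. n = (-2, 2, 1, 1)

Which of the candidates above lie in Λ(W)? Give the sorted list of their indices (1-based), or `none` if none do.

none

π⊥(n) = n₀ + n₁ζ³ + n₂ζ⁶ + n₃ζ⁹ where ζ = e^{iπ/4}.
#1 (-1, 0, -1, 1): internal (-0.29289, 1.70711); octagon support 1.70711 vs apothem 1.2 → ∉ W
#2 (0, 1, -3, 2): internal (0.70711, 5.12132); octagon support 5.12132 vs apothem 1.2 → ∉ W
#3 (0, -1, 1, 0): internal (0.70711, -1.70711); octagon support 1.70711 vs apothem 1.2 → ∉ W
#4 (-2, 2, 1, 1): internal (-2.70711, 1.12132); octagon support 2.70711 vs apothem 1.2 → ∉ W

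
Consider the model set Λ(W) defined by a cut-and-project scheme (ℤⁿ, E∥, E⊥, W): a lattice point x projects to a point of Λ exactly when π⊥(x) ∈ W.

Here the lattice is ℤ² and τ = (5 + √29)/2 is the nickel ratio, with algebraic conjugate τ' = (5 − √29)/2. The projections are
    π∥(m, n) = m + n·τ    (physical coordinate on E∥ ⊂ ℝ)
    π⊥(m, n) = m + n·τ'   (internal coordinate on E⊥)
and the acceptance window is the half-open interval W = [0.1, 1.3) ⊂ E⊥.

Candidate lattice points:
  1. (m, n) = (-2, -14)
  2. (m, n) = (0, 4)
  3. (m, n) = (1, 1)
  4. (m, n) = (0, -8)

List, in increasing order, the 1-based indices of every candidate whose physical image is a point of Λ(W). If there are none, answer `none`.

1, 3

τ' = (5−√29)/2 ≈ -0.1926.
#1 (-2,-14): internal coord -2 + (-14)·τ' = +0.6962; +0.6962 ∈ [0.1, 1.3) → IN Λ
#2 (0,4): internal coord 0 + (4)·τ' = -0.7703; -0.7703 ∉ [0.1, 1.3) → out
#3 (1,1): internal coord 1 + (1)·τ' = +0.8074; +0.8074 ∈ [0.1, 1.3) → IN Λ
#4 (0,-8): internal coord 0 + (-8)·τ' = +1.5407; +1.5407 ∉ [0.1, 1.3) → out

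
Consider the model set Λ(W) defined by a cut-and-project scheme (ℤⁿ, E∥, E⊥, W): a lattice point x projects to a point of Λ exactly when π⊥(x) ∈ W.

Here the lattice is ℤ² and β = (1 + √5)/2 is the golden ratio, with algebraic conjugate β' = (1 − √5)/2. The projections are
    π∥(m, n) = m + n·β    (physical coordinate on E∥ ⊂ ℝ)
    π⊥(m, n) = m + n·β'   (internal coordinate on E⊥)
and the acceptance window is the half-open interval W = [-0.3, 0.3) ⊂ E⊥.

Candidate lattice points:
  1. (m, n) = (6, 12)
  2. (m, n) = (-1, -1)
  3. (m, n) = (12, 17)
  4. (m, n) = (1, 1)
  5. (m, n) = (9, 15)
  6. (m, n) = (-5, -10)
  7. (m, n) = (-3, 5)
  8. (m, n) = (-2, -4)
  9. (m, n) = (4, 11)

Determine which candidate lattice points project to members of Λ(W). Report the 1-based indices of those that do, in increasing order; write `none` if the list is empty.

5

Numerically β ≈ 1.618034 and β' = −1/β ≈ -0.618034.
[1] lift (6,12): star map gives -1.416408; window check -0.3 ≤ -1.416408 < 0.3 is false → out
[2] lift (-1,-1): star map gives -0.381966; window check -0.3 ≤ -0.381966 < 0.3 is false → out
[3] lift (12,17): star map gives 1.493422; window check -0.3 ≤ 1.493422 < 0.3 is false → out
[4] lift (1,1): star map gives 0.381966; window check -0.3 ≤ 0.381966 < 0.3 is false → out
[5] lift (9,15): star map gives -0.270510; window check -0.3 ≤ -0.270510 < 0.3 is true → IN Λ
[6] lift (-5,-10): star map gives 1.180340; window check -0.3 ≤ 1.180340 < 0.3 is false → out
[7] lift (-3,5): star map gives -6.090170; window check -0.3 ≤ -6.090170 < 0.3 is false → out
[8] lift (-2,-4): star map gives 0.472136; window check -0.3 ≤ 0.472136 < 0.3 is false → out
[9] lift (4,11): star map gives -2.798374; window check -0.3 ≤ -2.798374 < 0.3 is false → out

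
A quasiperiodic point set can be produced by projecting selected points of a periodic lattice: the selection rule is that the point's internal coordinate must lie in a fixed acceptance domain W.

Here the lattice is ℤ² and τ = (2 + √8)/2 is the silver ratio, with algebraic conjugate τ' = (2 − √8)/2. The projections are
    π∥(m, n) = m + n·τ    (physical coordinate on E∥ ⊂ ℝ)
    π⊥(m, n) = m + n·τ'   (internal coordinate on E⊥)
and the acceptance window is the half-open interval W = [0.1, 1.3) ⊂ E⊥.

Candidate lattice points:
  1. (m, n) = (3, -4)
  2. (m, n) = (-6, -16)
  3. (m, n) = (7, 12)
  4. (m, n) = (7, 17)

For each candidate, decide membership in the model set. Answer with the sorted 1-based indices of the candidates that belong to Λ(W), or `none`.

2

τ' = (2−√8)/2 ≈ -0.41421.
#1 (3,-4): internal coord 3 + (-4)·τ' = +4.65685; +4.65685 ∉ [0.1, 1.3) → out
#2 (-6,-16): internal coord -6 + (-16)·τ' = +0.62742; +0.62742 ∈ [0.1, 1.3) → IN Λ
#3 (7,12): internal coord 7 + (12)·τ' = +2.02944; +2.02944 ∉ [0.1, 1.3) → out
#4 (7,17): internal coord 7 + (17)·τ' = -0.04163; -0.04163 ∉ [0.1, 1.3) → out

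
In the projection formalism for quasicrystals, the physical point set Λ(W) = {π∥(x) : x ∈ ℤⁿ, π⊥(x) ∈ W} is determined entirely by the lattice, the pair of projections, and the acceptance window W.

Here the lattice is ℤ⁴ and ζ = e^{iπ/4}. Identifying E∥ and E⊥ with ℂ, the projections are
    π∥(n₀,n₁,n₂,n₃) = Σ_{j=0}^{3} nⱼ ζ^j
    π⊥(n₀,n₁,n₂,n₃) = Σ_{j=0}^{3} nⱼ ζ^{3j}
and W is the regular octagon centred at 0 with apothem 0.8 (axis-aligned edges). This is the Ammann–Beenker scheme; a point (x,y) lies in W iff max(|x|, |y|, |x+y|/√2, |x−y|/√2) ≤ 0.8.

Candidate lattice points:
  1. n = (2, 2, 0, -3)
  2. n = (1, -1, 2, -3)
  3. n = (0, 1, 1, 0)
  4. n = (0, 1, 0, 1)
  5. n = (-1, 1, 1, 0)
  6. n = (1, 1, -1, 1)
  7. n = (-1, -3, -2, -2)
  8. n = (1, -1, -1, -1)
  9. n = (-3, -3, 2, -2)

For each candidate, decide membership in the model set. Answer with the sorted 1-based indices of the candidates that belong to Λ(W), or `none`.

Internal map: ζ^{3j} for j=0..3 gives (1,0), (−√2/2,√2/2), (0,−1), (√2/2,√2/2).
#1 (2, 2, 0, -3): internal (-1.53553, -0.70711); octagon support 1.58579 vs apothem 0.8 → ∉ W
#2 (1, -1, 2, -3): internal (-0.41421, -4.82843); octagon support 4.82843 vs apothem 0.8 → ∉ W
#3 (0, 1, 1, 0): internal (-0.70711, -0.29289); octagon support 0.70711 vs apothem 0.8 → ∈ W
#4 (0, 1, 0, 1): internal (0.00000, 1.41421); octagon support 1.41421 vs apothem 0.8 → ∉ W
#5 (-1, 1, 1, 0): internal (-1.70711, -0.29289); octagon support 1.70711 vs apothem 0.8 → ∉ W
#6 (1, 1, -1, 1): internal (1.00000, 2.41421); octagon support 2.41421 vs apothem 0.8 → ∉ W
#7 (-1, -3, -2, -2): internal (-0.29289, -1.53553); octagon support 1.53553 vs apothem 0.8 → ∉ W
#8 (1, -1, -1, -1): internal (1.00000, -0.41421); octagon support 1.00000 vs apothem 0.8 → ∉ W
#9 (-3, -3, 2, -2): internal (-2.29289, -5.53553); octagon support 5.53553 vs apothem 0.8 → ∉ W

3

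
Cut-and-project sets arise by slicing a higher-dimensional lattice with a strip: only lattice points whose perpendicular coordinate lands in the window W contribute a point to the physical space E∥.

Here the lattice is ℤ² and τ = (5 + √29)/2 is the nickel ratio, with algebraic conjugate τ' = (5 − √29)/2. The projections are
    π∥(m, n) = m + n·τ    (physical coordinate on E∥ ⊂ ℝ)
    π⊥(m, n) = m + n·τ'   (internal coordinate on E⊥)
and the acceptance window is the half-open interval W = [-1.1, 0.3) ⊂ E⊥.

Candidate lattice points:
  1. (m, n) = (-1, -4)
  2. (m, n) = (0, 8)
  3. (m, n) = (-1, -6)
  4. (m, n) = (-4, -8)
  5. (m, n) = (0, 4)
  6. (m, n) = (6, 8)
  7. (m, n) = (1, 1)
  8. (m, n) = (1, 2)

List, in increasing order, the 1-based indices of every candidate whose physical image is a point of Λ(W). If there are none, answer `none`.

Compute τ' = (5−√29)/2 = -0.192582, so π⊥(m,n) = m -0.192582·n.
candidate 1: (m,n)=(-1,-4) → π∥ = -1-4·τ ≈ -21.770330, π⊥ = -1-4·τ' ≈ -0.229670 ∈ [-1.1, 0.3) ⇒ IN Λ
candidate 2: (m,n)=(0,8) → π∥ = 0+8·τ ≈ 41.540659, π⊥ = 0+8·τ' ≈ -1.540659 ∉ [-1.1, 0.3) ⇒ out
candidate 3: (m,n)=(-1,-6) → π∥ = -1-6·τ ≈ -32.155494, π⊥ = -1-6·τ' ≈ 0.155494 ∈ [-1.1, 0.3) ⇒ IN Λ
candidate 4: (m,n)=(-4,-8) → π∥ = -4-8·τ ≈ -45.540659, π⊥ = -4-8·τ' ≈ -2.459341 ∉ [-1.1, 0.3) ⇒ out
candidate 5: (m,n)=(0,4) → π∥ = 0+4·τ ≈ 20.770330, π⊥ = 0+4·τ' ≈ -0.770330 ∈ [-1.1, 0.3) ⇒ IN Λ
candidate 6: (m,n)=(6,8) → π∥ = 6+8·τ ≈ 47.540659, π⊥ = 6+8·τ' ≈ 4.459341 ∉ [-1.1, 0.3) ⇒ out
candidate 7: (m,n)=(1,1) → π∥ = 1+1·τ ≈ 6.192582, π⊥ = 1+1·τ' ≈ 0.807418 ∉ [-1.1, 0.3) ⇒ out
candidate 8: (m,n)=(1,2) → π∥ = 1+2·τ ≈ 11.385165, π⊥ = 1+2·τ' ≈ 0.614835 ∉ [-1.1, 0.3) ⇒ out

1, 3, 5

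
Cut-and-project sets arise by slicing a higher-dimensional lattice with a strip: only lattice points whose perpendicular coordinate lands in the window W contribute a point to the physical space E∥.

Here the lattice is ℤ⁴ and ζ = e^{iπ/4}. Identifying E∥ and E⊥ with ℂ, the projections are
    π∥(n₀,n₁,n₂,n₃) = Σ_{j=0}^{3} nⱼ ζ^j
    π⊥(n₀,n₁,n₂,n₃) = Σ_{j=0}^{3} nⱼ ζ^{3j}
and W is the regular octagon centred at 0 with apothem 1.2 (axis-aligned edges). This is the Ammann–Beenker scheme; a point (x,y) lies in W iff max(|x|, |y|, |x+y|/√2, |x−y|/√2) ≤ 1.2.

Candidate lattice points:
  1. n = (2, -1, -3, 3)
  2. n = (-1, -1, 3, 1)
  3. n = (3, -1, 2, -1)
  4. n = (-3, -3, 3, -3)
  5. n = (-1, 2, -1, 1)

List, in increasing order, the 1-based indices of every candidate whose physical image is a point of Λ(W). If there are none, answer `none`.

none

With ζ = e^{iπ/4} the internal vectors are ζ^0,ζ^3,ζ^6,ζ^9.
#1 (2, -1, -3, 3): internal (4.82843, 4.41421); octagon support 6.53553 vs apothem 1.2 → ∉ W
#2 (-1, -1, 3, 1): internal (0.41421, -3.00000); octagon support 3.00000 vs apothem 1.2 → ∉ W
#3 (3, -1, 2, -1): internal (3.00000, -3.41421); octagon support 4.53553 vs apothem 1.2 → ∉ W
#4 (-3, -3, 3, -3): internal (-3.00000, -7.24264); octagon support 7.24264 vs apothem 1.2 → ∉ W
#5 (-1, 2, -1, 1): internal (-1.70711, 3.12132); octagon support 3.41421 vs apothem 1.2 → ∉ W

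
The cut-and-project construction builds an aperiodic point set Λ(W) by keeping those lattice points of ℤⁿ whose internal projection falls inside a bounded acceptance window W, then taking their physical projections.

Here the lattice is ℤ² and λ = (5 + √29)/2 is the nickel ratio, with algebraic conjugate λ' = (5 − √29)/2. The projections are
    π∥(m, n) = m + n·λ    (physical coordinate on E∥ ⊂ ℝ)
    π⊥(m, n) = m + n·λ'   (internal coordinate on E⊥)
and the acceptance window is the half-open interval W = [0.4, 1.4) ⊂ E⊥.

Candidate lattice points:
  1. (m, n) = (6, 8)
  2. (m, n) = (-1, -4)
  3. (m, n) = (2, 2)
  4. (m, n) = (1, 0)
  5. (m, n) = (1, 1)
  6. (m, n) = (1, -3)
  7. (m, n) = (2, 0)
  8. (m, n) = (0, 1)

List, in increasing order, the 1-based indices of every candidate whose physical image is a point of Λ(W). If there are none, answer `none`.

Compute λ' = (5−√29)/2 = -0.1926, so π⊥(m,n) = m -0.1926·n.
[1] lift (6,8): star map gives 4.4593; window check 0.4 ≤ 4.4593 < 1.4 is false → out
[2] lift (-1,-4): star map gives -0.2297; window check 0.4 ≤ -0.2297 < 1.4 is false → out
[3] lift (2,2): star map gives 1.6148; window check 0.4 ≤ 1.6148 < 1.4 is false → out
[4] lift (1,0): star map gives 1.0000; window check 0.4 ≤ 1.0000 < 1.4 is true → IN Λ
[5] lift (1,1): star map gives 0.8074; window check 0.4 ≤ 0.8074 < 1.4 is true → IN Λ
[6] lift (1,-3): star map gives 1.5777; window check 0.4 ≤ 1.5777 < 1.4 is false → out
[7] lift (2,0): star map gives 2.0000; window check 0.4 ≤ 2.0000 < 1.4 is false → out
[8] lift (0,1): star map gives -0.1926; window check 0.4 ≤ -0.1926 < 1.4 is false → out

4, 5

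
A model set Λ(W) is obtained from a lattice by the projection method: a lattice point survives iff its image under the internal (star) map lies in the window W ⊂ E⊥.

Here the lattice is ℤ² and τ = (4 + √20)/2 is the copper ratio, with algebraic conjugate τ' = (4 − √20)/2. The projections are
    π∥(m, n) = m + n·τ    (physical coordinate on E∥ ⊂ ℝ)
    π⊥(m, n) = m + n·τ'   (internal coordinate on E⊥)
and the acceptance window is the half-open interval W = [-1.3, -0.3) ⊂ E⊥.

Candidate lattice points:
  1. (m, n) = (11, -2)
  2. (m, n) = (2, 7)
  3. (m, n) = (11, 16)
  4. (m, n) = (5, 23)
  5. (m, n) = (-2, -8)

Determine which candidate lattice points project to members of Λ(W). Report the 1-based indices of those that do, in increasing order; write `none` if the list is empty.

4

Compute τ' = (4−√20)/2 = -0.236068, so π⊥(m,n) = m -0.236068·n.
candidate 1: (m,n)=(11,-2) → π∥ = 11-2·τ ≈ 2.527864, π⊥ = 11-2·τ' ≈ 11.472136 ∉ [-1.3, -0.3) ⇒ out
candidate 2: (m,n)=(2,7) → π∥ = 2+7·τ ≈ 31.652476, π⊥ = 2+7·τ' ≈ 0.347524 ∉ [-1.3, -0.3) ⇒ out
candidate 3: (m,n)=(11,16) → π∥ = 11+16·τ ≈ 78.777088, π⊥ = 11+16·τ' ≈ 7.222912 ∉ [-1.3, -0.3) ⇒ out
candidate 4: (m,n)=(5,23) → π∥ = 5+23·τ ≈ 102.429563, π⊥ = 5+23·τ' ≈ -0.429563 ∈ [-1.3, -0.3) ⇒ IN Λ
candidate 5: (m,n)=(-2,-8) → π∥ = -2-8·τ ≈ -35.888544, π⊥ = -2-8·τ' ≈ -0.111456 ∉ [-1.3, -0.3) ⇒ out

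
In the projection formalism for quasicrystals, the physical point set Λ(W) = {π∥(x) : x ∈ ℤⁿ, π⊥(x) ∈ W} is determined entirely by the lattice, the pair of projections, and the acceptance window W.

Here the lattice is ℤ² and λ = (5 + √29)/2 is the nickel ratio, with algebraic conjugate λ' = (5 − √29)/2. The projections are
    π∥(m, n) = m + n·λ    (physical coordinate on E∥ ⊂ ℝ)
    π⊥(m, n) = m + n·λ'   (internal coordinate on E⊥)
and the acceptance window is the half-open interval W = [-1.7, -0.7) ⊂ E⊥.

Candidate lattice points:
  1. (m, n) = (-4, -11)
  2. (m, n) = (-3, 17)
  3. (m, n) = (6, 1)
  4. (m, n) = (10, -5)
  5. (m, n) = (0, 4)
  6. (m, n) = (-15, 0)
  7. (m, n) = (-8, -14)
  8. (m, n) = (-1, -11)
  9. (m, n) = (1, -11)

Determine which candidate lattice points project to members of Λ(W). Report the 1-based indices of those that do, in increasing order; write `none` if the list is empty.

5

Numerically λ ≈ 5.19258 and λ' = −1/λ ≈ -0.19258.
#1 (-4,-11): internal coord -4 + (-11)·λ' = -1.88159; -1.88159 ∉ [-1.7, -0.7) → out
#2 (-3,17): internal coord -3 + (17)·λ' = -6.27390; -6.27390 ∉ [-1.7, -0.7) → out
#3 (6,1): internal coord 6 + (1)·λ' = +5.80742; +5.80742 ∉ [-1.7, -0.7) → out
#4 (10,-5): internal coord 10 + (-5)·λ' = +10.96291; +10.96291 ∉ [-1.7, -0.7) → out
#5 (0,4): internal coord 0 + (4)·λ' = -0.77033; -0.77033 ∈ [-1.7, -0.7) → IN Λ
#6 (-15,0): internal coord -15 + (0)·λ' = -15.00000; -15.00000 ∉ [-1.7, -0.7) → out
#7 (-8,-14): internal coord -8 + (-14)·λ' = -5.30385; -5.30385 ∉ [-1.7, -0.7) → out
#8 (-1,-11): internal coord -1 + (-11)·λ' = +1.11841; +1.11841 ∉ [-1.7, -0.7) → out
#9 (1,-11): internal coord 1 + (-11)·λ' = +3.11841; +3.11841 ∉ [-1.7, -0.7) → out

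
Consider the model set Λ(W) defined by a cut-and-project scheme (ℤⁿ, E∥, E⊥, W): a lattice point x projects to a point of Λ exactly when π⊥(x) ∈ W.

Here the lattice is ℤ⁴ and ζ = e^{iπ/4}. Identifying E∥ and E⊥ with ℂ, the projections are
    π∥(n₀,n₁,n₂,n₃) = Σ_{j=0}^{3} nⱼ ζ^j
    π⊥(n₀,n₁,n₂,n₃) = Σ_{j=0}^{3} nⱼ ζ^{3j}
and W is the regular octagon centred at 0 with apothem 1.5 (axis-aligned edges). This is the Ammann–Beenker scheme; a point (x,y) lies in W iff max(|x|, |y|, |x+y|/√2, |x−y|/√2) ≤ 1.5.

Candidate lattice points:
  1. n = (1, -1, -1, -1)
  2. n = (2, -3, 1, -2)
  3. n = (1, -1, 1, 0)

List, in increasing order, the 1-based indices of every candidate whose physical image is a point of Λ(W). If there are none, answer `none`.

π⊥(n) = n₀ + n₁ζ³ + n₂ζ⁶ + n₃ζ⁹ where ζ = e^{iπ/4}.
#1 (1, -1, -1, -1): internal (1.00000, -0.41421); octagon support 1.00000 vs apothem 1.5 → ∈ W
#2 (2, -3, 1, -2): internal (2.70711, -4.53553); octagon support 5.12132 vs apothem 1.5 → ∉ W
#3 (1, -1, 1, 0): internal (1.70711, -1.70711); octagon support 2.41421 vs apothem 1.5 → ∉ W

1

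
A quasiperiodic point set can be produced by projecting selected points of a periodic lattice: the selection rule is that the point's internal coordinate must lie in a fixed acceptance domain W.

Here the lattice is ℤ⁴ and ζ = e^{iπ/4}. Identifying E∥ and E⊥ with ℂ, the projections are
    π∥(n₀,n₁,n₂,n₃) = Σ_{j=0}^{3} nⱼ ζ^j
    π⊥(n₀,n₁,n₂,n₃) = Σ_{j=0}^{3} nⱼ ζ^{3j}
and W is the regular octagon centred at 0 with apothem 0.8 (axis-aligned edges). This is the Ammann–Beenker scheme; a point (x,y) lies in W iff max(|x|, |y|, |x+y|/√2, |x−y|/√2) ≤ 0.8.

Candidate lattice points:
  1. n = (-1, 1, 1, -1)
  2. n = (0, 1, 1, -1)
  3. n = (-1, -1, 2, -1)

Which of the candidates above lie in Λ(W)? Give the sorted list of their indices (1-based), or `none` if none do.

π⊥(n) = n₀ + n₁ζ³ + n₂ζ⁶ + n₃ζ⁹ where ζ = e^{iπ/4}.
candidate 1: n = (-1, 1, 1, -1) → π⊥ ≈ (-2.4142, -1.0000); max(|x|,|y|,|x±y|/√2) = 2.4142 > 0.8 ⇒ ∉ W
candidate 2: n = (0, 1, 1, -1) → π⊥ ≈ (-1.4142, -1.0000); max(|x|,|y|,|x±y|/√2) = 1.7071 > 0.8 ⇒ ∉ W
candidate 3: n = (-1, -1, 2, -1) → π⊥ ≈ (-1.0000, -3.4142); max(|x|,|y|,|x±y|/√2) = 3.4142 > 0.8 ⇒ ∉ W

none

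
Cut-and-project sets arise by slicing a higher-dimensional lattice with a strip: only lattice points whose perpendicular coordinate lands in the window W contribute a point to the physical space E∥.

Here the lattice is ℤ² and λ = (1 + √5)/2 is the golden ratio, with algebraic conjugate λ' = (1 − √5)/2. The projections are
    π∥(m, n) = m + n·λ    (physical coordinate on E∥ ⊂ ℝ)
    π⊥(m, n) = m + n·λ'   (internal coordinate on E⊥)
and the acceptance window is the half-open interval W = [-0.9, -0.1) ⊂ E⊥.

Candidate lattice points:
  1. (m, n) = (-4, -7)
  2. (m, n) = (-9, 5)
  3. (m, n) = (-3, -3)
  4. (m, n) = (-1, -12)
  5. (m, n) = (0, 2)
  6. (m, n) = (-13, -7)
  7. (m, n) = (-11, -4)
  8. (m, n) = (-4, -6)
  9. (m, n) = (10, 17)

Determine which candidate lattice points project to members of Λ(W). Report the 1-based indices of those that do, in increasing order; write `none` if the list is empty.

8, 9

Numerically λ ≈ 1.618034 and λ' = −1/λ ≈ -0.618034.
#1 (-4,-7): internal coord -4 + (-7)·λ' = +0.326238; +0.326238 ∉ [-0.9, -0.1) → out
#2 (-9,5): internal coord -9 + (5)·λ' = -12.090170; -12.090170 ∉ [-0.9, -0.1) → out
#3 (-3,-3): internal coord -3 + (-3)·λ' = -1.145898; -1.145898 ∉ [-0.9, -0.1) → out
#4 (-1,-12): internal coord -1 + (-12)·λ' = +6.416408; +6.416408 ∉ [-0.9, -0.1) → out
#5 (0,2): internal coord 0 + (2)·λ' = -1.236068; -1.236068 ∉ [-0.9, -0.1) → out
#6 (-13,-7): internal coord -13 + (-7)·λ' = -8.673762; -8.673762 ∉ [-0.9, -0.1) → out
#7 (-11,-4): internal coord -11 + (-4)·λ' = -8.527864; -8.527864 ∉ [-0.9, -0.1) → out
#8 (-4,-6): internal coord -4 + (-6)·λ' = -0.291796; -0.291796 ∈ [-0.9, -0.1) → IN Λ
#9 (10,17): internal coord 10 + (17)·λ' = -0.506578; -0.506578 ∈ [-0.9, -0.1) → IN Λ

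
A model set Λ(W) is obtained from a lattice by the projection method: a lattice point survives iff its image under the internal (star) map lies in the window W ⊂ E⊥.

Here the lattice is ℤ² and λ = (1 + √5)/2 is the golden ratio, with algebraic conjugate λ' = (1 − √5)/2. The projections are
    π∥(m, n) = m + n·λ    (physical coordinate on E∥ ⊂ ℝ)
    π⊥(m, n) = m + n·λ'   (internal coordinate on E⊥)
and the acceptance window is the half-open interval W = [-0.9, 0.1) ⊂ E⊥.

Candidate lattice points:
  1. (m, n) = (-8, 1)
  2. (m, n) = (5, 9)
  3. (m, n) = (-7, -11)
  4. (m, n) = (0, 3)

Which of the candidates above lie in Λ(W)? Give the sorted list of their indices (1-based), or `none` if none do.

λ' = (1−√5)/2 ≈ -0.6180.
#1 (-8,1): internal coord -8 + (1)·λ' = -8.6180; -8.6180 ∉ [-0.9, 0.1) → out
#2 (5,9): internal coord 5 + (9)·λ' = -0.5623; -0.5623 ∈ [-0.9, 0.1) → IN Λ
#3 (-7,-11): internal coord -7 + (-11)·λ' = -0.2016; -0.2016 ∈ [-0.9, 0.1) → IN Λ
#4 (0,3): internal coord 0 + (3)·λ' = -1.8541; -1.8541 ∉ [-0.9, 0.1) → out

2, 3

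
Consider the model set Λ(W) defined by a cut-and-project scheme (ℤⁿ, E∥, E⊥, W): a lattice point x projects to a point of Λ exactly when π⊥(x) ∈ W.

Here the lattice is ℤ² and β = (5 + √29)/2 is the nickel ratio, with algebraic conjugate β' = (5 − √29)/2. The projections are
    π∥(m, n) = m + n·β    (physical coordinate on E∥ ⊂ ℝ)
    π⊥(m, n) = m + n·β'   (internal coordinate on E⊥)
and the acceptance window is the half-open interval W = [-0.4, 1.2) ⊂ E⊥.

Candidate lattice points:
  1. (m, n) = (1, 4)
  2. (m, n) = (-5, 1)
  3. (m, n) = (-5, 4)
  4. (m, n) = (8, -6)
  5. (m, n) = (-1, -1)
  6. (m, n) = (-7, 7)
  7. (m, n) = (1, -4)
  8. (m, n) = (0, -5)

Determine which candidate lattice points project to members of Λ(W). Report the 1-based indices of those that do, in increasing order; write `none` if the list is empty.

Numerically β ≈ 5.1926 and β' = −1/β ≈ -0.1926.
candidate 1: (m,n)=(1,4) → π∥ = 1+4·β ≈ 21.7703, π⊥ = 1+4·β' ≈ 0.2297 ∈ [-0.4, 1.2) ⇒ IN Λ
candidate 2: (m,n)=(-5,1) → π∥ = -5+1·β ≈ 0.1926, π⊥ = -5+1·β' ≈ -5.1926 ∉ [-0.4, 1.2) ⇒ out
candidate 3: (m,n)=(-5,4) → π∥ = -5+4·β ≈ 15.7703, π⊥ = -5+4·β' ≈ -5.7703 ∉ [-0.4, 1.2) ⇒ out
candidate 4: (m,n)=(8,-6) → π∥ = 8-6·β ≈ -23.1555, π⊥ = 8-6·β' ≈ 9.1555 ∉ [-0.4, 1.2) ⇒ out
candidate 5: (m,n)=(-1,-1) → π∥ = -1-1·β ≈ -6.1926, π⊥ = -1-1·β' ≈ -0.8074 ∉ [-0.4, 1.2) ⇒ out
candidate 6: (m,n)=(-7,7) → π∥ = -7+7·β ≈ 29.3481, π⊥ = -7+7·β' ≈ -8.3481 ∉ [-0.4, 1.2) ⇒ out
candidate 7: (m,n)=(1,-4) → π∥ = 1-4·β ≈ -19.7703, π⊥ = 1-4·β' ≈ 1.7703 ∉ [-0.4, 1.2) ⇒ out
candidate 8: (m,n)=(0,-5) → π∥ = 0-5·β ≈ -25.9629, π⊥ = 0-5·β' ≈ 0.9629 ∈ [-0.4, 1.2) ⇒ IN Λ

1, 8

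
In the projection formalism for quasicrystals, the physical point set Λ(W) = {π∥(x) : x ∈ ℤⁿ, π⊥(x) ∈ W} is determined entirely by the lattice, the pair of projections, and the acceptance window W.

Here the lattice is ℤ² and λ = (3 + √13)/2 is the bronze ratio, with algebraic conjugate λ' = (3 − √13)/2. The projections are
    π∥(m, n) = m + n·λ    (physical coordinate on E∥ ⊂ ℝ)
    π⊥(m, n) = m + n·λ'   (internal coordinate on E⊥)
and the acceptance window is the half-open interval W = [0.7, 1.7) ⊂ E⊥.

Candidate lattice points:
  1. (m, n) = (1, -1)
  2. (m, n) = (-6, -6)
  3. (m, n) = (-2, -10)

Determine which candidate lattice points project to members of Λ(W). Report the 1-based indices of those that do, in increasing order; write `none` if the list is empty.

λ' = (3−√13)/2 ≈ -0.30278.
[1] lift (1,-1): star map gives 1.30278; window check 0.7 ≤ 1.30278 < 1.7 is true → IN Λ
[2] lift (-6,-6): star map gives -4.18335; window check 0.7 ≤ -4.18335 < 1.7 is false → out
[3] lift (-2,-10): star map gives 1.02776; window check 0.7 ≤ 1.02776 < 1.7 is true → IN Λ

1, 3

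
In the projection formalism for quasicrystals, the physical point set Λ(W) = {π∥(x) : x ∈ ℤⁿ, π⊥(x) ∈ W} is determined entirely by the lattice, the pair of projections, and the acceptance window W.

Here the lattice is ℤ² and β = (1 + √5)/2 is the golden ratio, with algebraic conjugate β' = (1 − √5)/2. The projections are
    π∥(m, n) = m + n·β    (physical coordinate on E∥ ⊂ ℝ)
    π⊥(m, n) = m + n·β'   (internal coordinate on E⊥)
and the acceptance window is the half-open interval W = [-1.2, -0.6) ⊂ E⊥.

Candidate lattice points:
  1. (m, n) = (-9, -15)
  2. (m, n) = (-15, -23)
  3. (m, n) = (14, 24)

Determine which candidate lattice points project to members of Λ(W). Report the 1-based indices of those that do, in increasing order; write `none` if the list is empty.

2, 3

Numerically β ≈ 1.61803 and β' = −1/β ≈ -0.61803.
[1] lift (-9,-15): star map gives 0.27051; window check -1.2 ≤ 0.27051 < -0.6 is false → out
[2] lift (-15,-23): star map gives -0.78522; window check -1.2 ≤ -0.78522 < -0.6 is true → IN Λ
[3] lift (14,24): star map gives -0.83282; window check -1.2 ≤ -0.83282 < -0.6 is true → IN Λ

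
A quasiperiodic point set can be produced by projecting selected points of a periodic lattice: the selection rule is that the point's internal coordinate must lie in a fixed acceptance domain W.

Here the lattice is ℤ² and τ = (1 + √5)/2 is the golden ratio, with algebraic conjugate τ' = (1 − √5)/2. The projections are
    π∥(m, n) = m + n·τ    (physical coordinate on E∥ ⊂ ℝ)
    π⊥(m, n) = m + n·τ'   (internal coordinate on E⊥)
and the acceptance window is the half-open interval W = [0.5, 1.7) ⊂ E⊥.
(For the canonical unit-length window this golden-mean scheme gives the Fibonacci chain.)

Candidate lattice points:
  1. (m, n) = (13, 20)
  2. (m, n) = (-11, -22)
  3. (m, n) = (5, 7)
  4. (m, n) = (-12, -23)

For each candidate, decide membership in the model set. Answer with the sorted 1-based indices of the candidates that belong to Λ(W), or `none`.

1, 3

Numerically τ ≈ 1.61803 and τ' = −1/τ ≈ -0.61803.
candidate 1: (m,n)=(13,20) → π∥ = 13+20·τ ≈ 45.36068, π⊥ = 13+20·τ' ≈ 0.63932 ∈ [0.5, 1.7) ⇒ IN Λ
candidate 2: (m,n)=(-11,-22) → π∥ = -11-22·τ ≈ -46.59675, π⊥ = -11-22·τ' ≈ 2.59675 ∉ [0.5, 1.7) ⇒ out
candidate 3: (m,n)=(5,7) → π∥ = 5+7·τ ≈ 16.32624, π⊥ = 5+7·τ' ≈ 0.67376 ∈ [0.5, 1.7) ⇒ IN Λ
candidate 4: (m,n)=(-12,-23) → π∥ = -12-23·τ ≈ -49.21478, π⊥ = -12-23·τ' ≈ 2.21478 ∉ [0.5, 1.7) ⇒ out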